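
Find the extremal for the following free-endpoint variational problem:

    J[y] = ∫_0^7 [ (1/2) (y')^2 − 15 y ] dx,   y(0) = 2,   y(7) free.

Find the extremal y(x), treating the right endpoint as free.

The Lagrangian L = (1/2) (y')^2 − 15 y gives
    ∂L/∂y = −15,   ∂L/∂y' = y'.
Euler-Lagrange: d/dx(y') − (−15) = 0, i.e. y'' + 15 = 0, so
    y(x) = −(15/2) x^2 + C1 x + C2.
Fixed left endpoint y(0) = 2 ⇒ C2 = 2.
The right endpoint x = 7 is free, so the natural (transversality) condition is ∂L/∂y' |_{x=7} = 0, i.e. y'(7) = 0.
Compute y'(x) = −15 x + C1, so y'(7) = −105 + C1 = 0 ⇒ C1 = 105.
Therefore the extremal is
    y(x) = −(15/2) x^2 + 105 x + 2.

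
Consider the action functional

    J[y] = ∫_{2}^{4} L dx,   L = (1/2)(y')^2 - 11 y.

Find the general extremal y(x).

The Lagrangian is L = (1/2)(y')^2 - 11 y.
∂L/∂y = -11.
∂L/∂y' = y'.
The Euler-Lagrange equation d/dx(∂L/∂y') − ∂L/∂y = 0 becomes:
    y'' + 11 = 0
General solution: y(x) = -(11/2) x^2 + A x + B, where A and B are arbitrary constants fixed by the endpoint conditions.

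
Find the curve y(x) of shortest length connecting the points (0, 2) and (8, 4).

Arc-length functional: J[y] = ∫ sqrt(1 + (y')^2) dx.
Lagrangian L = sqrt(1 + (y')^2) has no explicit y dependence, so ∂L/∂y = 0 and the Euler-Lagrange equation gives
    d/dx( y' / sqrt(1 + (y')^2) ) = 0  ⇒  y' / sqrt(1 + (y')^2) = const.
Hence y' is constant, so y(x) is affine.
Fitting the endpoints (0, 2) and (8, 4):
    slope m = (4 − 2) / (8 − 0) = 1/4,
    intercept c = 2 − m·0 = 2.
Extremal: y(x) = (1/4) x + 2.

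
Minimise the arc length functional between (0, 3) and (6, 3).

Arc-length functional: J[y] = ∫ sqrt(1 + (y')^2) dx.
Lagrangian L = sqrt(1 + (y')^2) has no explicit y dependence, so ∂L/∂y = 0 and the Euler-Lagrange equation gives
    d/dx( y' / sqrt(1 + (y')^2) ) = 0  ⇒  y' / sqrt(1 + (y')^2) = const.
Hence y' is constant, so y(x) is affine.
Fitting the endpoints (0, 3) and (6, 3):
    slope m = (3 − 3) / (6 − 0) = 0,
    intercept c = 3 − m·0 = 3.
Extremal: y(x) = 3.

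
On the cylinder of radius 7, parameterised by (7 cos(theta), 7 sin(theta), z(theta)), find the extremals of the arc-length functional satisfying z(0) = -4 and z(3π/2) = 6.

Parameterise the cylinder of radius R = 7 as
    r(θ) = (7 cos θ, 7 sin θ, z(θ)).
The arc-length element is
    ds = sqrt(49 + (dz/dθ)^2) dθ,
so the Lagrangian is L = sqrt(49 + z'^2).
L depends on z' only, not on z or θ, so ∂L/∂z = 0 and
    ∂L/∂z' = z' / sqrt(49 + z'^2).
The Euler-Lagrange equation gives
    d/dθ( z' / sqrt(49 + z'^2) ) = 0,
so z' is constant. Integrating once:
    z(θ) = a θ + b,
a helix on the cylinder (a straight line when the cylinder is unrolled). The constants a, b are determined by the endpoint conditions.
With endpoint conditions z(0) = -4 and z(3π/2) = 6: from z(0) = b we get b = -4, and a·3π/2 + -4 = 6 gives a = 20/(3π), so
    z(θ) = (20/(3π)) θ − 4.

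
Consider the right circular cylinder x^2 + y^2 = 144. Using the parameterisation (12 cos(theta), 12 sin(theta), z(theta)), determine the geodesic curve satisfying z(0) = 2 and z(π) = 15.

Parameterise the cylinder of radius R = 12 as
    r(θ) = (12 cos θ, 12 sin θ, z(θ)).
The arc-length element is
    ds = sqrt(144 + (dz/dθ)^2) dθ,
so the Lagrangian is L = sqrt(144 + z'^2).
L depends on z' only, not on z or θ, so ∂L/∂z = 0 and
    ∂L/∂z' = z' / sqrt(144 + z'^2).
The Euler-Lagrange equation gives
    d/dθ( z' / sqrt(144 + z'^2) ) = 0,
so z' is constant. Integrating once:
    z(θ) = a θ + b,
a helix on the cylinder (a straight line when the cylinder is unrolled). The constants a, b are determined by the endpoint conditions.
With endpoint conditions z(0) = 2 and z(π) = 15: from z(0) = b we get b = 2, and a·π + 2 = 15 gives a = 13/π, so
    z(θ) = (13/π) θ + 2.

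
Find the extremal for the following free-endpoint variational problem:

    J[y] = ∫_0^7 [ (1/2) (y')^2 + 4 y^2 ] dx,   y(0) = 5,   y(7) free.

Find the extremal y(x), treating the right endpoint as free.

The Lagrangian L = (1/2) (y')^2 + 4 y^2 gives
    ∂L/∂y = 8 y,   ∂L/∂y' = y'.
Euler-Lagrange: y'' − 8 y = 0.
With k = sqrt(8), the general solution is
    y(x) = A cosh(sqrt(8) x) + B sinh(sqrt(8) x).
Fixed left endpoint y(0) = 5 ⇒ A = 5.
The right endpoint x = 7 is free, so the natural (transversality) condition is ∂L/∂y' |_{x=7} = 0, i.e. y'(7) = 0.
Compute y'(x) = A k sinh(k x) + B k cosh(k x), so
    y'(7) = A k sinh(k·7) + B k cosh(k·7) = 0
    ⇒ B = −A tanh(k·7) = − 5 tanh(sqrt(8)·7).
Therefore the extremal is
    y(x) = 5 cosh(sqrt(8) x) − 5 tanh(sqrt(8)·7) sinh(sqrt(8) x).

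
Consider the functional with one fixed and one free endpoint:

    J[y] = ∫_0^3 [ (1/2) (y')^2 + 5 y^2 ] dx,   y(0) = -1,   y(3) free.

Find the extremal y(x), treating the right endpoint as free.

The Lagrangian L = (1/2) (y')^2 + 5 y^2 gives
    ∂L/∂y = 10 y,   ∂L/∂y' = y'.
Euler-Lagrange: y'' − 10 y = 0.
With k = sqrt(10), the general solution is
    y(x) = A cosh(sqrt(10) x) + B sinh(sqrt(10) x).
Fixed left endpoint y(0) = -1 ⇒ A = -1.
The right endpoint x = 3 is free, so the natural (transversality) condition is ∂L/∂y' |_{x=3} = 0, i.e. y'(3) = 0.
Compute y'(x) = A k sinh(k x) + B k cosh(k x), so
    y'(3) = A k sinh(k·3) + B k cosh(k·3) = 0
    ⇒ B = −A tanh(k·3) = tanh(sqrt(10)·3).
Therefore the extremal is
    y(x) = −cosh(sqrt(10) x) + tanh(sqrt(10)·3) sinh(sqrt(10) x).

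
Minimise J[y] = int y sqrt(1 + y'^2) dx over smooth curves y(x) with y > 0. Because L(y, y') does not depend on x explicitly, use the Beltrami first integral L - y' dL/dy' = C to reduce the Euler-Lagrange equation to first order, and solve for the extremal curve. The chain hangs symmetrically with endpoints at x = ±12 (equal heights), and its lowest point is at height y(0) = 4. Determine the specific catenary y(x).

The Lagrangian L(y, y') = y sqrt(1 + y'^2) has no explicit x dependence, so the Beltrami identity applies:
    L − y' ∂L/∂y' = C.
Compute ∂L/∂y' = y · y' / sqrt(1 + y'^2). Then
    L − y' ∂L/∂y'
    = y sqrt(1 + y'^2) − y · y'^2 / sqrt(1 + y'^2)
    = y (1 + y'^2 − y'^2) / sqrt(1 + y'^2)
    = y / sqrt(1 + y'^2) = C.
Squaring gives y^2 = C^2 (1 + y'^2), i.e.
    y'^2 = y^2 / C^2 − 1.
Separating variables,
    dy / sqrt(y^2 − C^2) = dx / C,
and integrating gives arccosh(y / C) = (x − a)/C, so
    y(x) = C cosh((x − a)/C),
the catenary. The constants C and a are fixed by the two endpoint conditions (and, for the hanging-chain problem, the length constraint selects C).
Now fit the given data. The endpoints x = ±12 are symmetric at equal height, so the catenary is even about its minimum: a = 0 and y(x) = C cosh(x/C). The lowest point is y(0) = C cosh(0) = C, and we are told y(0) = 4, so C = 4. Therefore
    y(x) = 4 cosh(x/4),
and at the endpoints
    y(±12) = 4 cosh(12/4).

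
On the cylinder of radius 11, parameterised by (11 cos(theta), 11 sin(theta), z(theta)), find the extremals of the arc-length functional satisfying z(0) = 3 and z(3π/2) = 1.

Parameterise the cylinder of radius R = 11 as
    r(θ) = (11 cos θ, 11 sin θ, z(θ)).
The arc-length element is
    ds = sqrt(121 + (dz/dθ)^2) dθ,
so the Lagrangian is L = sqrt(121 + z'^2).
L depends on z' only, not on z or θ, so ∂L/∂z = 0 and
    ∂L/∂z' = z' / sqrt(121 + z'^2).
The Euler-Lagrange equation gives
    d/dθ( z' / sqrt(121 + z'^2) ) = 0,
so z' is constant. Integrating once:
    z(θ) = a θ + b,
a helix on the cylinder (a straight line when the cylinder is unrolled). The constants a, b are determined by the endpoint conditions.
With endpoint conditions z(0) = 3 and z(3π/2) = 1: from z(0) = b we get b = 3, and a·3π/2 + 3 = 1 gives a = -4/(3π), so
    z(θ) = (-4/(3π)) θ + 3.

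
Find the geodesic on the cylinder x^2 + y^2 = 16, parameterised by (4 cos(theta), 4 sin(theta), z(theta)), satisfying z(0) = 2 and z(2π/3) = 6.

Parameterise the cylinder of radius R = 4 as
    r(θ) = (4 cos θ, 4 sin θ, z(θ)).
The arc-length element is
    ds = sqrt(16 + (dz/dθ)^2) dθ,
so the Lagrangian is L = sqrt(16 + z'^2).
L depends on z' only, not on z or θ, so ∂L/∂z = 0 and
    ∂L/∂z' = z' / sqrt(16 + z'^2).
The Euler-Lagrange equation gives
    d/dθ( z' / sqrt(16 + z'^2) ) = 0,
so z' is constant. Integrating once:
    z(θ) = a θ + b,
a helix on the cylinder (a straight line when the cylinder is unrolled). The constants a, b are determined by the endpoint conditions.
With endpoint conditions z(0) = 2 and z(2π/3) = 6: from z(0) = b we get b = 2, and a·2π/3 + 2 = 6 gives a = 6/π, so
    z(θ) = (6/π) θ + 2.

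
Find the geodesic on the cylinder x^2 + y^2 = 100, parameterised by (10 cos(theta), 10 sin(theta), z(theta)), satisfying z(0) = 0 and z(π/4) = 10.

Parameterise the cylinder of radius R = 10 as
    r(θ) = (10 cos θ, 10 sin θ, z(θ)).
The arc-length element is
    ds = sqrt(100 + (dz/dθ)^2) dθ,
so the Lagrangian is L = sqrt(100 + z'^2).
L depends on z' only, not on z or θ, so ∂L/∂z = 0 and
    ∂L/∂z' = z' / sqrt(100 + z'^2).
The Euler-Lagrange equation gives
    d/dθ( z' / sqrt(100 + z'^2) ) = 0,
so z' is constant. Integrating once:
    z(θ) = a θ + b,
a helix on the cylinder (a straight line when the cylinder is unrolled). The constants a, b are determined by the endpoint conditions.
With endpoint conditions z(0) = 0 and z(π/4) = 10: from z(0) = b we get b = 0, and a·π/4 + 0 = 10 gives a = 40/π, so
    z(θ) = (40/π) θ.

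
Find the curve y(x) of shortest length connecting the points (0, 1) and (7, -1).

Arc-length functional: J[y] = ∫ sqrt(1 + (y')^2) dx.
Lagrangian L = sqrt(1 + (y')^2) has no explicit y dependence, so ∂L/∂y = 0 and the Euler-Lagrange equation gives
    d/dx( y' / sqrt(1 + (y')^2) ) = 0  ⇒  y' / sqrt(1 + (y')^2) = const.
Hence y' is constant, so y(x) is affine.
Fitting the endpoints (0, 1) and (7, -1):
    slope m = ((-1) − 1) / (7 − 0) = -2/7,
    intercept c = 1 − m·0 = 1.
Extremal: y(x) = (-2/7) x + 1.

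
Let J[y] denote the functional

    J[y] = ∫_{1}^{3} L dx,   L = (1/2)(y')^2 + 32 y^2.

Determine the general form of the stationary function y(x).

The Lagrangian is L = (1/2)(y')^2 + 32 y^2.
∂L/∂y = 64y.
∂L/∂y' = y'.
The Euler-Lagrange equation d/dx(∂L/∂y') − ∂L/∂y = 0 becomes:
    y'' - 64 y = 0
General solution: y(x) = A e^(8x) + B e^(-8x), where A and B are arbitrary constants fixed by the endpoint conditions.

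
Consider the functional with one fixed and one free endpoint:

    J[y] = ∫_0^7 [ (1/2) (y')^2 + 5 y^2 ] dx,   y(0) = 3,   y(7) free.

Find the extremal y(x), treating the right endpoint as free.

The Lagrangian L = (1/2) (y')^2 + 5 y^2 gives
    ∂L/∂y = 10 y,   ∂L/∂y' = y'.
Euler-Lagrange: y'' − 10 y = 0.
With k = sqrt(10), the general solution is
    y(x) = A cosh(sqrt(10) x) + B sinh(sqrt(10) x).
Fixed left endpoint y(0) = 3 ⇒ A = 3.
The right endpoint x = 7 is free, so the natural (transversality) condition is ∂L/∂y' |_{x=7} = 0, i.e. y'(7) = 0.
Compute y'(x) = A k sinh(k x) + B k cosh(k x), so
    y'(7) = A k sinh(k·7) + B k cosh(k·7) = 0
    ⇒ B = −A tanh(k·7) = − 3 tanh(sqrt(10)·7).
Therefore the extremal is
    y(x) = 3 cosh(sqrt(10) x) − 3 tanh(sqrt(10)·7) sinh(sqrt(10) x).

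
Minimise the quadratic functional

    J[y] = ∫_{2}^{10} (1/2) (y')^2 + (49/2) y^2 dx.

The Lagrangian is L = (1/2) (y')^2 + (49/2) y^2.
Compute ∂L/∂y = 49y, ∂L/∂y' = y'.
The Euler-Lagrange equation d/dx(∂L/∂y') − ∂L/∂y = 0 reduces to
    y'' − 49 y = 0.
Its general solution is
    y(x) = A e^(7x) + B e^(−7x),
with A, B fixed by the endpoint conditions.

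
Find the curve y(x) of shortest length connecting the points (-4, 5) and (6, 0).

Arc-length functional: J[y] = ∫ sqrt(1 + (y')^2) dx.
Lagrangian L = sqrt(1 + (y')^2) has no explicit y dependence, so ∂L/∂y = 0 and the Euler-Lagrange equation gives
    d/dx( y' / sqrt(1 + (y')^2) ) = 0  ⇒  y' / sqrt(1 + (y')^2) = const.
Hence y' is constant, so y(x) is affine.
Fitting the endpoints (-4, 5) and (6, 0):
    slope m = (0 − 5) / (6 − (-4)) = -1/2,
    intercept c = 5 − m·(-4) = 3.
Extremal: y(x) = (-1/2) x + 3.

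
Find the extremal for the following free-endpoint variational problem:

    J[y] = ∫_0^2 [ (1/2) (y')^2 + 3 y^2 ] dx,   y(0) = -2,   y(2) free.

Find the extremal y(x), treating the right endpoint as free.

The Lagrangian L = (1/2) (y')^2 + 3 y^2 gives
    ∂L/∂y = 6 y,   ∂L/∂y' = y'.
Euler-Lagrange: y'' − 6 y = 0.
With k = sqrt(6), the general solution is
    y(x) = A cosh(sqrt(6) x) + B sinh(sqrt(6) x).
Fixed left endpoint y(0) = -2 ⇒ A = -2.
The right endpoint x = 2 is free, so the natural (transversality) condition is ∂L/∂y' |_{x=2} = 0, i.e. y'(2) = 0.
Compute y'(x) = A k sinh(k x) + B k cosh(k x), so
    y'(2) = A k sinh(k·2) + B k cosh(k·2) = 0
    ⇒ B = −A tanh(k·2) = 2 tanh(sqrt(6)·2).
Therefore the extremal is
    y(x) = −2 cosh(sqrt(6) x) + 2 tanh(sqrt(6)·2) sinh(sqrt(6) x).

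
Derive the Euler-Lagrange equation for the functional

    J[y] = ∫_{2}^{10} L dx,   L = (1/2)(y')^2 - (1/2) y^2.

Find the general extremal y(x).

The Lagrangian is L = (1/2)(y')^2 - (1/2) y^2.
∂L/∂y = -y.
∂L/∂y' = y'.
The Euler-Lagrange equation d/dx(∂L/∂y') − ∂L/∂y = 0 becomes:
    y'' + y = 0
General solution: y(x) = A sin(x) + B cos(x), where A and B are arbitrary constants fixed by the endpoint conditions.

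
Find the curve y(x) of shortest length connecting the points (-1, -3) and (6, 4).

Arc-length functional: J[y] = ∫ sqrt(1 + (y')^2) dx.
Lagrangian L = sqrt(1 + (y')^2) has no explicit y dependence, so ∂L/∂y = 0 and the Euler-Lagrange equation gives
    d/dx( y' / sqrt(1 + (y')^2) ) = 0  ⇒  y' / sqrt(1 + (y')^2) = const.
Hence y' is constant, so y(x) is affine.
Fitting the endpoints (-1, -3) and (6, 4):
    slope m = (4 − (-3)) / (6 − (-1)) = 1,
    intercept c = (-3) − m·(-1) = -2.
Extremal: y(x) = x - 2.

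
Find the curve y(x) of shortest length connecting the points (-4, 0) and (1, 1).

Arc-length functional: J[y] = ∫ sqrt(1 + (y')^2) dx.
Lagrangian L = sqrt(1 + (y')^2) has no explicit y dependence, so ∂L/∂y = 0 and the Euler-Lagrange equation gives
    d/dx( y' / sqrt(1 + (y')^2) ) = 0  ⇒  y' / sqrt(1 + (y')^2) = const.
Hence y' is constant, so y(x) is affine.
Fitting the endpoints (-4, 0) and (1, 1):
    slope m = (1 − 0) / (1 − (-4)) = 1/5,
    intercept c = 0 − m·(-4) = 4/5.
Extremal: y(x) = (1/5) x + 4/5.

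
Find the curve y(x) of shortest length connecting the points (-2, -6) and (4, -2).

Arc-length functional: J[y] = ∫ sqrt(1 + (y')^2) dx.
Lagrangian L = sqrt(1 + (y')^2) has no explicit y dependence, so ∂L/∂y = 0 and the Euler-Lagrange equation gives
    d/dx( y' / sqrt(1 + (y')^2) ) = 0  ⇒  y' / sqrt(1 + (y')^2) = const.
Hence y' is constant, so y(x) is affine.
Fitting the endpoints (-2, -6) and (4, -2):
    slope m = ((-2) − (-6)) / (4 − (-2)) = 2/3,
    intercept c = (-6) − m·(-2) = -14/3.
Extremal: y(x) = (2/3) x - 14/3.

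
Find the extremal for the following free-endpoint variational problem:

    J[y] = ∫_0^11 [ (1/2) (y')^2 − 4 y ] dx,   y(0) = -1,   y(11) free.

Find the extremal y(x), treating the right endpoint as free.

The Lagrangian L = (1/2) (y')^2 − 4 y gives
    ∂L/∂y = −4,   ∂L/∂y' = y'.
Euler-Lagrange: d/dx(y') − (−4) = 0, i.e. y'' + 4 = 0, so
    y(x) = −(4/2) x^2 + C1 x + C2.
Fixed left endpoint y(0) = -1 ⇒ C2 = -1.
The right endpoint x = 11 is free, so the natural (transversality) condition is ∂L/∂y' |_{x=11} = 0, i.e. y'(11) = 0.
Compute y'(x) = −4 x + C1, so y'(11) = −44 + C1 = 0 ⇒ C1 = 44.
Therefore the extremal is
    y(x) = −2 x^2 + 44 x − 1.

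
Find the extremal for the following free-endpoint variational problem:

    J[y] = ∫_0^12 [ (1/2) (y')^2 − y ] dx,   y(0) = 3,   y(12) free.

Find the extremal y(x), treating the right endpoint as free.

The Lagrangian L = (1/2) (y')^2 − y gives
    ∂L/∂y = −1,   ∂L/∂y' = y'.
Euler-Lagrange: d/dx(y') − (−1) = 0, i.e. y'' + 1 = 0, so
    y(x) = −(1/2) x^2 + C1 x + C2.
Fixed left endpoint y(0) = 3 ⇒ C2 = 3.
The right endpoint x = 12 is free, so the natural (transversality) condition is ∂L/∂y' |_{x=12} = 0, i.e. y'(12) = 0.
Compute y'(x) = −1 x + C1, so y'(12) = −12 + C1 = 0 ⇒ C1 = 12.
Therefore the extremal is
    y(x) = −x^2/2 + 12 x + 3.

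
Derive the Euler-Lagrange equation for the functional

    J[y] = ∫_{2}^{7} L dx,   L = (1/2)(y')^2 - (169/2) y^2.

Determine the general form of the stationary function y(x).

The Lagrangian is L = (1/2)(y')^2 - (169/2) y^2.
∂L/∂y = -169y.
∂L/∂y' = y'.
The Euler-Lagrange equation d/dx(∂L/∂y') − ∂L/∂y = 0 becomes:
    y'' + 169 y = 0
General solution: y(x) = A sin(13x) + B cos(13x), where A and B are arbitrary constants fixed by the endpoint conditions.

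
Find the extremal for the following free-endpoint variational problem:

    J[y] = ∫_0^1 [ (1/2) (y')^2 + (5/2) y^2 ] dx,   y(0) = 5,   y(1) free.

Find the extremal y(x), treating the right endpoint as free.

The Lagrangian L = (1/2) (y')^2 + (5/2) y^2 gives
    ∂L/∂y = 5 y,   ∂L/∂y' = y'.
Euler-Lagrange: y'' − 5 y = 0.
With k = sqrt(5), the general solution is
    y(x) = A cosh(sqrt(5) x) + B sinh(sqrt(5) x).
Fixed left endpoint y(0) = 5 ⇒ A = 5.
The right endpoint x = 1 is free, so the natural (transversality) condition is ∂L/∂y' |_{x=1} = 0, i.e. y'(1) = 0.
Compute y'(x) = A k sinh(k x) + B k cosh(k x), so
    y'(1) = A k sinh(k·1) + B k cosh(k·1) = 0
    ⇒ B = −A tanh(k·1) = − 5 tanh(sqrt(5)·1).
Therefore the extremal is
    y(x) = 5 cosh(sqrt(5) x) − 5 tanh(sqrt(5)·1) sinh(sqrt(5) x).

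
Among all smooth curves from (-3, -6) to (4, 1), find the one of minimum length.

Arc-length functional: J[y] = ∫ sqrt(1 + (y')^2) dx.
Lagrangian L = sqrt(1 + (y')^2) has no explicit y dependence, so ∂L/∂y = 0 and the Euler-Lagrange equation gives
    d/dx( y' / sqrt(1 + (y')^2) ) = 0  ⇒  y' / sqrt(1 + (y')^2) = const.
Hence y' is constant, so y(x) is affine.
Fitting the endpoints (-3, -6) and (4, 1):
    slope m = (1 − (-6)) / (4 − (-3)) = 1,
    intercept c = (-6) − m·(-3) = -3.
Extremal: y(x) = x - 3.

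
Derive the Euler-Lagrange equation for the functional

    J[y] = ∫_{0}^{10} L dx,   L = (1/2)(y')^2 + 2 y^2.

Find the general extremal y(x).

The Lagrangian is L = (1/2)(y')^2 + 2 y^2.
∂L/∂y = 4y.
∂L/∂y' = y'.
The Euler-Lagrange equation d/dx(∂L/∂y') − ∂L/∂y = 0 becomes:
    y'' - 4 y = 0
General solution: y(x) = A e^(2x) + B e^(-2x), where A and B are arbitrary constants fixed by the endpoint conditions.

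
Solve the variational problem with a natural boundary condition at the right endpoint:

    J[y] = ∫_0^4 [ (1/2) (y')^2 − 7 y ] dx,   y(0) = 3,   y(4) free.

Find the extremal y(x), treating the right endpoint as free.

The Lagrangian L = (1/2) (y')^2 − 7 y gives
    ∂L/∂y = −7,   ∂L/∂y' = y'.
Euler-Lagrange: d/dx(y') − (−7) = 0, i.e. y'' + 7 = 0, so
    y(x) = −(7/2) x^2 + C1 x + C2.
Fixed left endpoint y(0) = 3 ⇒ C2 = 3.
The right endpoint x = 4 is free, so the natural (transversality) condition is ∂L/∂y' |_{x=4} = 0, i.e. y'(4) = 0.
Compute y'(x) = −7 x + C1, so y'(4) = −28 + C1 = 0 ⇒ C1 = 28.
Therefore the extremal is
    y(x) = −(7/2) x^2 + 28 x + 3.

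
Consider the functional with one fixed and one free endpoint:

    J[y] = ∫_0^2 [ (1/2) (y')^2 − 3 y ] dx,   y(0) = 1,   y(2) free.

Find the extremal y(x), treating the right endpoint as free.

The Lagrangian L = (1/2) (y')^2 − 3 y gives
    ∂L/∂y = −3,   ∂L/∂y' = y'.
Euler-Lagrange: d/dx(y') − (−3) = 0, i.e. y'' + 3 = 0, so
    y(x) = −(3/2) x^2 + C1 x + C2.
Fixed left endpoint y(0) = 1 ⇒ C2 = 1.
The right endpoint x = 2 is free, so the natural (transversality) condition is ∂L/∂y' |_{x=2} = 0, i.e. y'(2) = 0.
Compute y'(x) = −3 x + C1, so y'(2) = −6 + C1 = 0 ⇒ C1 = 6.
Therefore the extremal is
    y(x) = −(3/2) x^2 + 6 x + 1.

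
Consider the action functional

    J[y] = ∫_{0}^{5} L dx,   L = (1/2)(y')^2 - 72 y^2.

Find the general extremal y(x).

The Lagrangian is L = (1/2)(y')^2 - 72 y^2.
∂L/∂y = -144y.
∂L/∂y' = y'.
The Euler-Lagrange equation d/dx(∂L/∂y') − ∂L/∂y = 0 becomes:
    y'' + 144 y = 0
General solution: y(x) = A sin(12x) + B cos(12x), where A and B are arbitrary constants fixed by the endpoint conditions.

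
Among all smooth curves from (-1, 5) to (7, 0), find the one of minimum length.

Arc-length functional: J[y] = ∫ sqrt(1 + (y')^2) dx.
Lagrangian L = sqrt(1 + (y')^2) has no explicit y dependence, so ∂L/∂y = 0 and the Euler-Lagrange equation gives
    d/dx( y' / sqrt(1 + (y')^2) ) = 0  ⇒  y' / sqrt(1 + (y')^2) = const.
Hence y' is constant, so y(x) is affine.
Fitting the endpoints (-1, 5) and (7, 0):
    slope m = (0 − 5) / (7 − (-1)) = -5/8,
    intercept c = 5 − m·(-1) = 35/8.
Extremal: y(x) = (-5/8) x + 35/8.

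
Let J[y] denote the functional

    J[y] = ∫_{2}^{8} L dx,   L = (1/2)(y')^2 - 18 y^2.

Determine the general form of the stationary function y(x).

The Lagrangian is L = (1/2)(y')^2 - 18 y^2.
∂L/∂y = -36y.
∂L/∂y' = y'.
The Euler-Lagrange equation d/dx(∂L/∂y') − ∂L/∂y = 0 becomes:
    y'' + 36 y = 0
General solution: y(x) = A sin(6x) + B cos(6x), where A and B are arbitrary constants fixed by the endpoint conditions.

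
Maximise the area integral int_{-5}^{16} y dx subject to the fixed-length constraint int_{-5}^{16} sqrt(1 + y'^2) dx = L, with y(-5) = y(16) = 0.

Set up the augmented Lagrangian using a multiplier λ for the length constraint:
    F(y, y') = y − λ sqrt(1 + y'^2).
F has no explicit x dependence, so the Beltrami identity yields a first integral
    F − y' ∂F/∂y' = C.
Compute ∂F/∂y' = −λ y' / sqrt(1 + y'^2). Then
    y − λ sqrt(1 + y'^2) + λ y'^2 / sqrt(1 + y'^2) = C
    ⇒  y − λ / sqrt(1 + y'^2) = C.
Solving for y' and integrating gives
    (x − a)^2 + (y − b)^2 = λ^2,
a circular arc of radius λ. The constants a, b are determined by the endpoint conditions y(-5) = y(16) = 0, and λ is fixed implicitly by the length constraint
    ∫_{-5}^{16} sqrt(1 + y'^2) dx = L.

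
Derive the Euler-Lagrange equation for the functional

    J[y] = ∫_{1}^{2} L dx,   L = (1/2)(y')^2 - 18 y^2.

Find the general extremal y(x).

The Lagrangian is L = (1/2)(y')^2 - 18 y^2.
∂L/∂y = -36y.
∂L/∂y' = y'.
The Euler-Lagrange equation d/dx(∂L/∂y') − ∂L/∂y = 0 becomes:
    y'' + 36 y = 0
General solution: y(x) = A sin(6x) + B cos(6x), where A and B are arbitrary constants fixed by the endpoint conditions.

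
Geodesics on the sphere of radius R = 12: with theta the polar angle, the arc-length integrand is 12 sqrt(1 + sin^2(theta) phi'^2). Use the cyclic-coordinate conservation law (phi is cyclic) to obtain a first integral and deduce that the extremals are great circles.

On the sphere of radius R = 12 with spherical coordinates (θ, φ), the induced metric is
    ds^2 = 144(dθ^2 + sin^2(θ) dφ^2).
Parameterise by θ; the arc-length functional is
    J[φ] = ∫ 12 sqrt(1 + sin^2(θ) (dφ/dθ)^2) dθ,
so L = 12 sqrt(1 + sin^2(θ) φ'^2). Compute
    ∂L/∂φ = 0  (L has no explicit φ dependence),
    ∂L/∂φ' = 12 sin^2(θ) φ' / sqrt(1 + sin^2(θ) φ'^2).
Since ∂L/∂φ = 0, the Euler-Lagrange equation
    d/dθ(∂L/∂φ') − ∂L/∂φ = 0
reduces to d/dθ(∂L/∂φ') = 0, i.e. the momentum conjugate to φ is conserved:
    12 sin^2(θ) φ' / sqrt(1 + sin^2(θ) φ'^2) = C.
The overall factor of 12 is constant, so dividing through gives Clairaut's relation sin^2(θ) φ' / sqrt(1 + sin^2(θ) φ'^2) = C' (with C' = C/12). Solving for φ' and integrating gives the great-circle family
    cot(θ) = A cos(φ − φ_0),
i.e. the intersection of the sphere with a plane through the origin. The two constants A and φ_0 (equivalently C and one phase) are fixed by the two endpoint conditions.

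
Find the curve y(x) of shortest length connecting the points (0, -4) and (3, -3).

Arc-length functional: J[y] = ∫ sqrt(1 + (y')^2) dx.
Lagrangian L = sqrt(1 + (y')^2) has no explicit y dependence, so ∂L/∂y = 0 and the Euler-Lagrange equation gives
    d/dx( y' / sqrt(1 + (y')^2) ) = 0  ⇒  y' / sqrt(1 + (y')^2) = const.
Hence y' is constant, so y(x) is affine.
Fitting the endpoints (0, -4) and (3, -3):
    slope m = ((-3) − (-4)) / (3 − 0) = 1/3,
    intercept c = (-4) − m·0 = -4.
Extremal: y(x) = (1/3) x - 4.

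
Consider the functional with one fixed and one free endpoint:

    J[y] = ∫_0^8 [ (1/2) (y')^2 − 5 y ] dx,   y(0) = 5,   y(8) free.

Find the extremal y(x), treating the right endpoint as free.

The Lagrangian L = (1/2) (y')^2 − 5 y gives
    ∂L/∂y = −5,   ∂L/∂y' = y'.
Euler-Lagrange: d/dx(y') − (−5) = 0, i.e. y'' + 5 = 0, so
    y(x) = −(5/2) x^2 + C1 x + C2.
Fixed left endpoint y(0) = 5 ⇒ C2 = 5.
The right endpoint x = 8 is free, so the natural (transversality) condition is ∂L/∂y' |_{x=8} = 0, i.e. y'(8) = 0.
Compute y'(x) = −5 x + C1, so y'(8) = −40 + C1 = 0 ⇒ C1 = 40.
Therefore the extremal is
    y(x) = −(5/2) x^2 + 40 x + 5.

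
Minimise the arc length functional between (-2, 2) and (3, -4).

Arc-length functional: J[y] = ∫ sqrt(1 + (y')^2) dx.
Lagrangian L = sqrt(1 + (y')^2) has no explicit y dependence, so ∂L/∂y = 0 and the Euler-Lagrange equation gives
    d/dx( y' / sqrt(1 + (y')^2) ) = 0  ⇒  y' / sqrt(1 + (y')^2) = const.
Hence y' is constant, so y(x) is affine.
Fitting the endpoints (-2, 2) and (3, -4):
    slope m = ((-4) − 2) / (3 − (-2)) = -6/5,
    intercept c = 2 − m·(-2) = -2/5.
Extremal: y(x) = (-6/5) x - 2/5.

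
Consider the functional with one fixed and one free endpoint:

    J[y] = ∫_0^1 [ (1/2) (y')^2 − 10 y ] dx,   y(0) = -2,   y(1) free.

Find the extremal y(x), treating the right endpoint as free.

The Lagrangian L = (1/2) (y')^2 − 10 y gives
    ∂L/∂y = −10,   ∂L/∂y' = y'.
Euler-Lagrange: d/dx(y') − (−10) = 0, i.e. y'' + 10 = 0, so
    y(x) = −(10/2) x^2 + C1 x + C2.
Fixed left endpoint y(0) = -2 ⇒ C2 = -2.
The right endpoint x = 1 is free, so the natural (transversality) condition is ∂L/∂y' |_{x=1} = 0, i.e. y'(1) = 0.
Compute y'(x) = −10 x + C1, so y'(1) = −10 + C1 = 0 ⇒ C1 = 10.
Therefore the extremal is
    y(x) = −5 x^2 + 10 x − 2.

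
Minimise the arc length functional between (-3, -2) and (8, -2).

Arc-length functional: J[y] = ∫ sqrt(1 + (y')^2) dx.
Lagrangian L = sqrt(1 + (y')^2) has no explicit y dependence, so ∂L/∂y = 0 and the Euler-Lagrange equation gives
    d/dx( y' / sqrt(1 + (y')^2) ) = 0  ⇒  y' / sqrt(1 + (y')^2) = const.
Hence y' is constant, so y(x) is affine.
Fitting the endpoints (-3, -2) and (8, -2):
    slope m = ((-2) − (-2)) / (8 − (-3)) = 0,
    intercept c = (-2) − m·(-3) = -2.
Extremal: y(x) = -2.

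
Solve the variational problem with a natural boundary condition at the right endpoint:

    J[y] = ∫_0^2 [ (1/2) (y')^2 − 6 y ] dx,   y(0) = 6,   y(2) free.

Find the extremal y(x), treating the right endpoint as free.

The Lagrangian L = (1/2) (y')^2 − 6 y gives
    ∂L/∂y = −6,   ∂L/∂y' = y'.
Euler-Lagrange: d/dx(y') − (−6) = 0, i.e. y'' + 6 = 0, so
    y(x) = −(6/2) x^2 + C1 x + C2.
Fixed left endpoint y(0) = 6 ⇒ C2 = 6.
The right endpoint x = 2 is free, so the natural (transversality) condition is ∂L/∂y' |_{x=2} = 0, i.e. y'(2) = 0.
Compute y'(x) = −6 x + C1, so y'(2) = −12 + C1 = 0 ⇒ C1 = 12.
Therefore the extremal is
    y(x) = −3 x^2 + 12 x + 6.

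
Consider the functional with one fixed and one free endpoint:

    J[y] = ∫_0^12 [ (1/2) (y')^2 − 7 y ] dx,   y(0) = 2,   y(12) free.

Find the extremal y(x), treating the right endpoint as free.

The Lagrangian L = (1/2) (y')^2 − 7 y gives
    ∂L/∂y = −7,   ∂L/∂y' = y'.
Euler-Lagrange: d/dx(y') − (−7) = 0, i.e. y'' + 7 = 0, so
    y(x) = −(7/2) x^2 + C1 x + C2.
Fixed left endpoint y(0) = 2 ⇒ C2 = 2.
The right endpoint x = 12 is free, so the natural (transversality) condition is ∂L/∂y' |_{x=12} = 0, i.e. y'(12) = 0.
Compute y'(x) = −7 x + C1, so y'(12) = −84 + C1 = 0 ⇒ C1 = 84.
Therefore the extremal is
    y(x) = −(7/2) x^2 + 84 x + 2.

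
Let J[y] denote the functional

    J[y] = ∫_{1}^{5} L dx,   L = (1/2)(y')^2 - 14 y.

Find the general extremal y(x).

The Lagrangian is L = (1/2)(y')^2 - 14 y.
∂L/∂y = -14.
∂L/∂y' = y'.
The Euler-Lagrange equation d/dx(∂L/∂y') − ∂L/∂y = 0 becomes:
    y'' + 14 = 0
General solution: y(x) = -7 x^2 + A x + B, where A and B are arbitrary constants fixed by the endpoint conditions.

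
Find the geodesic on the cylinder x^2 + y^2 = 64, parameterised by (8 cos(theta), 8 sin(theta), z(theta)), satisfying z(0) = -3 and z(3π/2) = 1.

Parameterise the cylinder of radius R = 8 as
    r(θ) = (8 cos θ, 8 sin θ, z(θ)).
The arc-length element is
    ds = sqrt(64 + (dz/dθ)^2) dθ,
so the Lagrangian is L = sqrt(64 + z'^2).
L depends on z' only, not on z or θ, so ∂L/∂z = 0 and
    ∂L/∂z' = z' / sqrt(64 + z'^2).
The Euler-Lagrange equation gives
    d/dθ( z' / sqrt(64 + z'^2) ) = 0,
so z' is constant. Integrating once:
    z(θ) = a θ + b,
a helix on the cylinder (a straight line when the cylinder is unrolled). The constants a, b are determined by the endpoint conditions.
With endpoint conditions z(0) = -3 and z(3π/2) = 1: from z(0) = b we get b = -3, and a·3π/2 + -3 = 1 gives a = 8/(3π), so
    z(θ) = (8/(3π)) θ − 3.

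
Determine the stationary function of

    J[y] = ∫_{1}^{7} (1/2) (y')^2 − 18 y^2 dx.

The Lagrangian is L = (1/2) (y')^2 − 18 y^2.
Compute ∂L/∂y = -36y, ∂L/∂y' = y'.
The Euler-Lagrange equation d/dx(∂L/∂y') − ∂L/∂y = 0 reduces to
    y'' + 36 y = 0.
Its general solution is
    y(x) = A sin(6x) + B cos(6x),
with A, B fixed by the endpoint conditions.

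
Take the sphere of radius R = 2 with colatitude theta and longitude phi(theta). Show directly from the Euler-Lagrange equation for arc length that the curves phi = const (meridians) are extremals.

On the sphere of radius R = 2 with spherical coordinates (θ, φ), the induced metric is
    ds^2 = 4(dθ^2 + sin^2(θ) dφ^2).
Using θ as the parameter, the arc-length functional becomes
    J[φ] = ∫ 2 sqrt(1 + sin^2(θ) (dφ/dθ)^2) dθ.
So L = 2 sqrt(1 + sin^2(θ) φ'^2). Compute
    ∂L/∂φ = 0  (L has no explicit φ dependence),
    ∂L/∂φ' = 2 sin^2(θ) φ' / sqrt(1 + sin^2(θ) φ'^2).
For the candidate φ(θ) = c (constant), φ' = 0, so ∂L/∂φ' evaluated along the candidate vanishes, and ∂L/∂φ is identically zero. Hence
    d/dθ(∂L/∂φ') − ∂L/∂φ = 0
is satisfied. Therefore meridians φ = const are extremals of arc length — they are geodesics on the sphere.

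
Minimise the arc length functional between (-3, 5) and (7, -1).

Arc-length functional: J[y] = ∫ sqrt(1 + (y')^2) dx.
Lagrangian L = sqrt(1 + (y')^2) has no explicit y dependence, so ∂L/∂y = 0 and the Euler-Lagrange equation gives
    d/dx( y' / sqrt(1 + (y')^2) ) = 0  ⇒  y' / sqrt(1 + (y')^2) = const.
Hence y' is constant, so y(x) is affine.
Fitting the endpoints (-3, 5) and (7, -1):
    slope m = ((-1) − 5) / (7 − (-3)) = -3/5,
    intercept c = 5 − m·(-3) = 16/5.
Extremal: y(x) = (-3/5) x + 16/5.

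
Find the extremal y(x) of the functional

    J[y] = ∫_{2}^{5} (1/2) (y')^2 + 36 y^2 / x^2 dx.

The Lagrangian is L = (1/2) (y')^2 + 36 y^2 / x^2.
Compute ∂L/∂y = 72y/x^2, ∂L/∂y' = y'.
The Euler-Lagrange equation d/dx(∂L/∂y') − ∂L/∂y = 0 reduces to
    y'' − 72/x^2 · y = 0  (x > 0).
Its general solution is
    y(x) = A x^9 + B x^(-8),
with A, B fixed by the endpoint conditions.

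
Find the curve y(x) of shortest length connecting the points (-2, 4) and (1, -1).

Arc-length functional: J[y] = ∫ sqrt(1 + (y')^2) dx.
Lagrangian L = sqrt(1 + (y')^2) has no explicit y dependence, so ∂L/∂y = 0 and the Euler-Lagrange equation gives
    d/dx( y' / sqrt(1 + (y')^2) ) = 0  ⇒  y' / sqrt(1 + (y')^2) = const.
Hence y' is constant, so y(x) is affine.
Fitting the endpoints (-2, 4) and (1, -1):
    slope m = ((-1) − 4) / (1 − (-2)) = -5/3,
    intercept c = 4 − m·(-2) = 2/3.
Extremal: y(x) = (-5/3) x + 2/3.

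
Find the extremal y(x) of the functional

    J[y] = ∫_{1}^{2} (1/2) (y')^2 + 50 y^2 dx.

The Lagrangian is L = (1/2) (y')^2 + 50 y^2.
Compute ∂L/∂y = 100y, ∂L/∂y' = y'.
The Euler-Lagrange equation d/dx(∂L/∂y') − ∂L/∂y = 0 reduces to
    y'' − 100 y = 0.
Its general solution is
    y(x) = A e^(10x) + B e^(−10x),
with A, B fixed by the endpoint conditions.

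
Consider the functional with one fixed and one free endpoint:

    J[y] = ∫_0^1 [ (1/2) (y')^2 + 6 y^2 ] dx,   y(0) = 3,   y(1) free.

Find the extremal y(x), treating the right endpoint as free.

The Lagrangian L = (1/2) (y')^2 + 6 y^2 gives
    ∂L/∂y = 12 y,   ∂L/∂y' = y'.
Euler-Lagrange: y'' − 12 y = 0.
With k = sqrt(12), the general solution is
    y(x) = A cosh(sqrt(12) x) + B sinh(sqrt(12) x).
Fixed left endpoint y(0) = 3 ⇒ A = 3.
The right endpoint x = 1 is free, so the natural (transversality) condition is ∂L/∂y' |_{x=1} = 0, i.e. y'(1) = 0.
Compute y'(x) = A k sinh(k x) + B k cosh(k x), so
    y'(1) = A k sinh(k·1) + B k cosh(k·1) = 0
    ⇒ B = −A tanh(k·1) = − 3 tanh(sqrt(12)·1).
Therefore the extremal is
    y(x) = 3 cosh(sqrt(12) x) − 3 tanh(sqrt(12)·1) sinh(sqrt(12) x).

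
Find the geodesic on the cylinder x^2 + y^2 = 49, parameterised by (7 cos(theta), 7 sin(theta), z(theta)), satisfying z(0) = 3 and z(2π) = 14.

Parameterise the cylinder of radius R = 7 as
    r(θ) = (7 cos θ, 7 sin θ, z(θ)).
The arc-length element is
    ds = sqrt(49 + (dz/dθ)^2) dθ,
so the Lagrangian is L = sqrt(49 + z'^2).
L depends on z' only, not on z or θ, so ∂L/∂z = 0 and
    ∂L/∂z' = z' / sqrt(49 + z'^2).
The Euler-Lagrange equation gives
    d/dθ( z' / sqrt(49 + z'^2) ) = 0,
so z' is constant. Integrating once:
    z(θ) = a θ + b,
a helix on the cylinder (a straight line when the cylinder is unrolled). The constants a, b are determined by the endpoint conditions.
With endpoint conditions z(0) = 3 and z(2π) = 14: from z(0) = b we get b = 3, and a·2π + 3 = 14 gives a = 11/(2π), so
    z(θ) = (11/(2π)) θ + 3.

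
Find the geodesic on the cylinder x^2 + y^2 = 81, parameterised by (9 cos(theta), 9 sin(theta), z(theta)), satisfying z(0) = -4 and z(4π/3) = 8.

Parameterise the cylinder of radius R = 9 as
    r(θ) = (9 cos θ, 9 sin θ, z(θ)).
The arc-length element is
    ds = sqrt(81 + (dz/dθ)^2) dθ,
so the Lagrangian is L = sqrt(81 + z'^2).
L depends on z' only, not on z or θ, so ∂L/∂z = 0 and
    ∂L/∂z' = z' / sqrt(81 + z'^2).
The Euler-Lagrange equation gives
    d/dθ( z' / sqrt(81 + z'^2) ) = 0,
so z' is constant. Integrating once:
    z(θ) = a θ + b,
a helix on the cylinder (a straight line when the cylinder is unrolled). The constants a, b are determined by the endpoint conditions.
With endpoint conditions z(0) = -4 and z(4π/3) = 8: from z(0) = b we get b = -4, and a·4π/3 + -4 = 8 gives a = 9/π, so
    z(θ) = (9/π) θ − 4.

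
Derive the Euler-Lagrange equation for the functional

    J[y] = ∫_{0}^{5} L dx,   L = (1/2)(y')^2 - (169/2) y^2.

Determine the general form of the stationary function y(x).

The Lagrangian is L = (1/2)(y')^2 - (169/2) y^2.
∂L/∂y = -169y.
∂L/∂y' = y'.
The Euler-Lagrange equation d/dx(∂L/∂y') − ∂L/∂y = 0 becomes:
    y'' + 169 y = 0
General solution: y(x) = A sin(13x) + B cos(13x), where A and B are arbitrary constants fixed by the endpoint conditions.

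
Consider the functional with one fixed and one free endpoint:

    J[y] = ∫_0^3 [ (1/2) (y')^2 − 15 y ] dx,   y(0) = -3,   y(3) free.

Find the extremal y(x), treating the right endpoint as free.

The Lagrangian L = (1/2) (y')^2 − 15 y gives
    ∂L/∂y = −15,   ∂L/∂y' = y'.
Euler-Lagrange: d/dx(y') − (−15) = 0, i.e. y'' + 15 = 0, so
    y(x) = −(15/2) x^2 + C1 x + C2.
Fixed left endpoint y(0) = -3 ⇒ C2 = -3.
The right endpoint x = 3 is free, so the natural (transversality) condition is ∂L/∂y' |_{x=3} = 0, i.e. y'(3) = 0.
Compute y'(x) = −15 x + C1, so y'(3) = −45 + C1 = 0 ⇒ C1 = 45.
Therefore the extremal is
    y(x) = −(15/2) x^2 + 45 x − 3.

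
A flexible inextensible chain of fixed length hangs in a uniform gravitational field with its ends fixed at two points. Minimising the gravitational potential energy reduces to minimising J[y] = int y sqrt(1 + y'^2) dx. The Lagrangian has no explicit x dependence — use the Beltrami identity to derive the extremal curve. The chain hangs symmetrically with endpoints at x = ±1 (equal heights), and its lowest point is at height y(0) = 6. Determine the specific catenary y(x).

The Lagrangian L(y, y') = y sqrt(1 + y'^2) has no explicit x dependence, so the Beltrami identity applies:
    L − y' ∂L/∂y' = C.
Compute ∂L/∂y' = y · y' / sqrt(1 + y'^2). Then
    L − y' ∂L/∂y'
    = y sqrt(1 + y'^2) − y · y'^2 / sqrt(1 + y'^2)
    = y (1 + y'^2 − y'^2) / sqrt(1 + y'^2)
    = y / sqrt(1 + y'^2) = C.
Squaring gives y^2 = C^2 (1 + y'^2), i.e.
    y'^2 = y^2 / C^2 − 1.
Separating variables,
    dy / sqrt(y^2 − C^2) = dx / C,
and integrating gives arccosh(y / C) = (x − a)/C, so
    y(x) = C cosh((x − a)/C),
the catenary. The constants C and a are fixed by the two endpoint conditions (and, for the hanging-chain problem, the length constraint selects C).
Now fit the given data. The endpoints x = ±1 are symmetric at equal height, so the catenary is even about its minimum: a = 0 and y(x) = C cosh(x/C). The lowest point is y(0) = C cosh(0) = C, and we are told y(0) = 6, so C = 6. Therefore
    y(x) = 6 cosh(x/6),
and at the endpoints
    y(±1) = 6 cosh(1/6).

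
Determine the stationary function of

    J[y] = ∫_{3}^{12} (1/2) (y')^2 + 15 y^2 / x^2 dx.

The Lagrangian is L = (1/2) (y')^2 + 15 y^2 / x^2.
Compute ∂L/∂y = 30y/x^2, ∂L/∂y' = y'.
The Euler-Lagrange equation d/dx(∂L/∂y') − ∂L/∂y = 0 reduces to
    y'' − 30/x^2 · y = 0  (x > 0).
Its general solution is
    y(x) = A x^6 + B x^(-5),
with A, B fixed by the endpoint conditions.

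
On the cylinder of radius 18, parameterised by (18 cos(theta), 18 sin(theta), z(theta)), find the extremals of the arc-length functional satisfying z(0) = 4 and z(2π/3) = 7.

Parameterise the cylinder of radius R = 18 as
    r(θ) = (18 cos θ, 18 sin θ, z(θ)).
The arc-length element is
    ds = sqrt(324 + (dz/dθ)^2) dθ,
so the Lagrangian is L = sqrt(324 + z'^2).
L depends on z' only, not on z or θ, so ∂L/∂z = 0 and
    ∂L/∂z' = z' / sqrt(324 + z'^2).
The Euler-Lagrange equation gives
    d/dθ( z' / sqrt(324 + z'^2) ) = 0,
so z' is constant. Integrating once:
    z(θ) = a θ + b,
a helix on the cylinder (a straight line when the cylinder is unrolled). The constants a, b are determined by the endpoint conditions.
With endpoint conditions z(0) = 4 and z(2π/3) = 7: from z(0) = b we get b = 4, and a·2π/3 + 4 = 7 gives a = 9/(2π), so
    z(θ) = (9/(2π)) θ + 4.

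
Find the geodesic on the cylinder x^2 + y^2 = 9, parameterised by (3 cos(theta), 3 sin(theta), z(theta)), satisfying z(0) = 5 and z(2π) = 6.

Parameterise the cylinder of radius R = 3 as
    r(θ) = (3 cos θ, 3 sin θ, z(θ)).
The arc-length element is
    ds = sqrt(9 + (dz/dθ)^2) dθ,
so the Lagrangian is L = sqrt(9 + z'^2).
L depends on z' only, not on z or θ, so ∂L/∂z = 0 and
    ∂L/∂z' = z' / sqrt(9 + z'^2).
The Euler-Lagrange equation gives
    d/dθ( z' / sqrt(9 + z'^2) ) = 0,
so z' is constant. Integrating once:
    z(θ) = a θ + b,
a helix on the cylinder (a straight line when the cylinder is unrolled). The constants a, b are determined by the endpoint conditions.
With endpoint conditions z(0) = 5 and z(2π) = 6: from z(0) = b we get b = 5, and a·2π + 5 = 6 gives a = 1/(2π), so
    z(θ) = (1/(2π)) θ + 5.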